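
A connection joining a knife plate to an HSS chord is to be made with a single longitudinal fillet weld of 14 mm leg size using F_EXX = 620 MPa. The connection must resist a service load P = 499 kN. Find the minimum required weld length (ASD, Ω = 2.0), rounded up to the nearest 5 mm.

L = 275 mm

Throat t_e = 0.707 × 14 = 9.898 mm.
r_n/Ω = (0.6 × 620 × 9.898) / 2.0 = 1841 N/mm = 1.841 kN/mm.
L_req = P / (r_n/Ω) = 499 / 1.841 = 271 mm total.
Round up → use L = 275 mm.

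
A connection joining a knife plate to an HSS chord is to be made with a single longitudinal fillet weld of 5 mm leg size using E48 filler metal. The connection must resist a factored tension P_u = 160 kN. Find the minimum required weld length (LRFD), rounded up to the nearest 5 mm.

L = 210 mm

E48XX → F_EXX = 480 MPa.
Throat t_e = 0.707 × 5 = 3.535 mm.
φr_n = 0.75 × 0.6 × 480 × 3.535 × 10⁻³ = 0.7636 kN/mm.
L_req = P_u / φr_n = 160 / 0.7636 = 209.5 mm total.
Round up → use L = 210 mm.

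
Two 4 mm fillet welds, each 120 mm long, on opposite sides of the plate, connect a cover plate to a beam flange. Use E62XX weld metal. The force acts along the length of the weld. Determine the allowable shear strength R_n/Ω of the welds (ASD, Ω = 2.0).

E62XX → F_EXX = 620 MPa.
Effective throat t_e = 0.707 × 4 = 2.828 mm.
Total length L = 240 mm; A_we = 2.828 × 240 = 678.7 mm².
F_nw = 0.6 F_EXX = 0.6 × 620 = 372 MPa.
R_n = 372 × 678.7 × 10⁻³ = 252.5 kN; R_n/Ω = 252.5/2.0 = 126.2 kN.

R_n/Ω ≈ 126 kN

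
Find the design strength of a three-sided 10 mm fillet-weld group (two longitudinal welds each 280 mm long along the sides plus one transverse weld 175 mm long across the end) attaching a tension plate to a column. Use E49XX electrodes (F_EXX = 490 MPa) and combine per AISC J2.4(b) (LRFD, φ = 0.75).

t_e = 0.707 × 10 = 7.07 mm.
R_nwl = 0.6 × 490 × 7.07 × 560 × 10⁻³ = 1164 kN (longitudinal, 2 welds).
R_nwt = 0.6 × 490 × 7.07 × 175 × 10⁻³ = 363.8 kN (transverse, base value).
(i) R_nwl + R_nwt = 1528 kN; (ii) 0.85 R_nwl + 1.5 R_nwt = 1535 kN.
R_n = max = 1535 kN [governs: (ii)]; φR_n = 1151 kN.

φR_n ≈ 1150 kN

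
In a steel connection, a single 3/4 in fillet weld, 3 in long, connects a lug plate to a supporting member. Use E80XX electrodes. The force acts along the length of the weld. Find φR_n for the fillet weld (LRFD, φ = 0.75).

E80XX → F_EXX = 80 ksi.
Effective throat t_e = 0.707 × 0.75 = 0.5302 in.
Total length L = 3 in; A_we = 0.5302 × 3 = 1.591 in².
F_nw = 0.6 F_EXX = 0.6 × 80 = 48 ksi.
φR_n = 0.75 × 48 × 1.591 = 57.27 kips.

φR_n ≈ 57.3 kips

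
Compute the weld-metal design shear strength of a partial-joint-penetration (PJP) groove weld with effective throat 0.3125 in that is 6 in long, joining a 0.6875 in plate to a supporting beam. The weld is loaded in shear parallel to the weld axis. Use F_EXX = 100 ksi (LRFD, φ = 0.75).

Effective throat (given) t_e = 0.3125 in.
A_we = 0.3125 × 6 = 1.875 in².
F_nw = 0.6 F_EXX = 60 ksi.
φR_n = 0.75 × 60 × 1.875 = 84.38 kips.

φR_n ≈ 84.4 kips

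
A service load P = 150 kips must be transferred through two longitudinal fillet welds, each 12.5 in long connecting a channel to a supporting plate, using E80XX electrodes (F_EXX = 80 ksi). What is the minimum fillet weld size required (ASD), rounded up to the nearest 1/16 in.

w = 3/8 in

Total weld length L = 25 in.
Required throat t_e = P × Ω / (0.6 F_EXX × L) = 150 × 2.0 / (0.6 × 80 × 25) = 0.25 in.
Required leg w = t_e / 0.707 = 0.3536 in → use 3/8 in.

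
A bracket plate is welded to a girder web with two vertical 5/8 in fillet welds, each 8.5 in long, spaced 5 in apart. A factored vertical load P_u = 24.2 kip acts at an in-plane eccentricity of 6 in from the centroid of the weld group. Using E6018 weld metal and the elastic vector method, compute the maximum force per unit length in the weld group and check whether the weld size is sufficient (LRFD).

f_max ≈ 4.33 kip/in; adequate

E60XX → F_EXX = 60 ksi.
Total weld length L_w = 17 in. Treat welds as unit-width lines.
Polar moment about centroid: J = 2[d³/12 + d(b/2)²] = 2[8.5³/12 + 8.5×2.5²] = 208.6 in³.
Direct shear f_v = P/L_w = 24.2 / 17 = 1.424 kip/in (vertical).
Torsion M = P·e = 24.2 × 6 = 145.2 kip·in.
Critical point at (x, y) = (2.5, 4.25) from centroid. f_tx = M·y/J = 2.958 kip/in; f_ty = M·x/J = 1.74 kip/in.
Resultant f_max = √[f_tx² + (f_v + f_ty)²] = √[2.958² + (1.424 + 1.74)²] = 4.331 kip/in.
Capacity per unit length: φr_n = 0.75 × 0.6 × 60 × (0.707 × 0.625) = 11.93 kip/in.
4.331 ≤ 11.93 → adequate.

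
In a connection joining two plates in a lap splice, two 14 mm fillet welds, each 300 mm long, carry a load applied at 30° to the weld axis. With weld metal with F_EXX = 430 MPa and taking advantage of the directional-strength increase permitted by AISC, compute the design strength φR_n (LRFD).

φR_n ≈ 1350 kN

t_e = 0.707 × 14 = 9.898 mm; A_we = 9.898 × 600 = 5939 mm².
Directional factor: 1.0 + 0.5 sin^1.5(30°) = 1.177.
F_nw = 0.6 × 430 × 1.177 = 303.6 MPa.
φR_n = 0.75 × 303.6 × 5939 × 10⁻³ = 1352 kN.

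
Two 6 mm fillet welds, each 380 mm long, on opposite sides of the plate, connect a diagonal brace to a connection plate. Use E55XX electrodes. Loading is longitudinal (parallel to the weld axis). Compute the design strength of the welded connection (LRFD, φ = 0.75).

E55XX → F_EXX = 550 MPa.
Effective throat t_e = 0.707 × 6 = 4.242 mm.
Total length L = 760 mm; A_we = 4.242 × 760 = 3224 mm².
F_nw = 0.6 F_EXX = 0.6 × 550 = 330 MPa.
φR_n = 0.75 × 330 × 3224 × 10⁻³ = 797.9 kN.

φR_n ≈ 798 kN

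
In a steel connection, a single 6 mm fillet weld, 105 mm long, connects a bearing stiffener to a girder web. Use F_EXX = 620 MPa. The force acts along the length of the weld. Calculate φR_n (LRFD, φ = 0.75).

Effective throat t_e = 0.707 × 6 = 4.242 mm.
Total length L = 105 mm; A_we = 4.242 × 105 = 445.4 mm².
F_nw = 0.6 F_EXX = 0.6 × 620 = 372 MPa.
φR_n = 0.75 × 372 × 445.4 × 10⁻³ = 124.3 kN.

φR_n ≈ 124 kN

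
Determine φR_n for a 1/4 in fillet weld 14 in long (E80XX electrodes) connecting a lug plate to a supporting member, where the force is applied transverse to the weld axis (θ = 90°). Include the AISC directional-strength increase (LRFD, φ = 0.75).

φR_n ≈ 134 kips

E80XX → F_EXX = 80 ksi.
t_e = 0.707 × 0.25 = 0.1767 in; A_we = 0.1767 × 14 = 2.474 in².
Directional factor: 1.0 + 0.5 sin^1.5(90°) = 1.5.
F_nw = 0.6 × 80 × 1.5 = 72 ksi.
φR_n = 0.75 × 72 × 2.474 = 133.6 kips.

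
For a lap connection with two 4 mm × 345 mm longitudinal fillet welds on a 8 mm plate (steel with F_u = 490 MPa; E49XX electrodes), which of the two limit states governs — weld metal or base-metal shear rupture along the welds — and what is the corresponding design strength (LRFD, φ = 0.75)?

φR_n ≈ 430 kN (weld metal governs)

E49XX → F_EXX = 490 MPa.
t_e = 0.707 × 4 = 2.828 mm; L = 690 mm.
Weld metal: φR_n = 0.75 × 0.6 × 490 × 2.828 × 690 × 10⁻³ = 430.3 kN.
Base metal (shear rupture): φR_n = 0.75 × 0.6 × 490 × 8 × 690 × 10⁻³ = 1217 kN.
Governing: weld metal.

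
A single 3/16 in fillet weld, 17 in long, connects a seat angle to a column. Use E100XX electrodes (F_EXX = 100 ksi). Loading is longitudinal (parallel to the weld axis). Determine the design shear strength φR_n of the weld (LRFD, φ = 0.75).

Effective throat t_e = 0.707 × 0.1875 = 0.1326 in.
Total length L = 17 in; A_we = 0.1326 × 17 = 2.254 in².
F_nw = 0.6 F_EXX = 0.6 × 100 = 60 ksi.
φR_n = 0.75 × 60 × 2.254 = 101.4 kip.

φR_n ≈ 101 kip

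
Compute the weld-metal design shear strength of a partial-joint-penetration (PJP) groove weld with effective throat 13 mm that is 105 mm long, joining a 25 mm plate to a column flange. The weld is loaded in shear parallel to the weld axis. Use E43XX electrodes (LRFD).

φR_n ≈ 264 kN

E43XX → F_EXX = 430 MPa.
Effective throat (given) t_e = 13 mm.
A_we = 13 × 105 = 1365 mm².
F_nw = 0.6 F_EXX = 258 MPa.
φR_n = 0.75 × 258 × 1365 × 10⁻³ = 264.1 kN.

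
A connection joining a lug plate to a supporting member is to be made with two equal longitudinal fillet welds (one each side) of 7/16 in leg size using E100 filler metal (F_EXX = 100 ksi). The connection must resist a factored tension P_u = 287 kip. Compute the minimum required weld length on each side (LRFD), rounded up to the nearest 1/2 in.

L = 10.5 in on each side

Throat t_e = 0.707 × 0.4375 = 0.3093 in.
φr_n = 0.75 × 0.6 × 100 × 0.3093 = 13.92 kip/in.
L_req = P_u / φr_n = 287 / 13.92 = 20.62 in total.
Per side: 20.62 / 2 = 10.31 in.
Round up → use L = 10.5 in on each side.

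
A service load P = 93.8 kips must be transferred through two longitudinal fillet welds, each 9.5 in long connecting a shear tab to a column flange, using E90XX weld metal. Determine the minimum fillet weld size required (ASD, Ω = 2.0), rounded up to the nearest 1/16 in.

E90XX → F_EXX = 90 ksi.
Total weld length L = 19 in.
Required throat t_e = P × Ω / (0.6 F_EXX × L) = 93.8 × 2.0 / (0.6 × 90 × 19) = 0.1828 in.
Required leg w = t_e / 0.707 = 0.2586 in → use 5/16 in.

w = 5/16 in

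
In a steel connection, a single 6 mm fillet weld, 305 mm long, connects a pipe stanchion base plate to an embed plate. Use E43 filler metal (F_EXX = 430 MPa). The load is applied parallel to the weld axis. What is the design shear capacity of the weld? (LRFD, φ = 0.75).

φR_n ≈ 250 kN

Effective throat t_e = 0.707 × 6 = 4.242 mm.
Total length L = 305 mm; A_we = 4.242 × 305 = 1294 mm².
F_nw = 0.6 F_EXX = 0.6 × 430 = 258 MPa.
φR_n = 0.75 × 258 × 1294 × 10⁻³ = 250.4 kN.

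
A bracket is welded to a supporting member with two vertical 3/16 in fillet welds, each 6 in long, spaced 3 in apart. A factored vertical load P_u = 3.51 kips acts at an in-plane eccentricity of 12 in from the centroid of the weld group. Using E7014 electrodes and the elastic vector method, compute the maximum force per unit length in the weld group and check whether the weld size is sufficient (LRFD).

E70XX → F_EXX = 70 ksi.
Total weld length L_w = 12 in. Treat welds as unit-width lines.
Polar moment about centroid: J = 2[d³/12 + d(b/2)²] = 2[6³/12 + 6×1.5²] = 63 in³.
Direct shear f_v = P/L_w = 3.51 / 12 = 0.2925 kip/in (vertical).
Torsion M = P·e = 3.51 × 12 = 42.12 kip·in.
Critical point at (x, y) = (1.5, 3) from centroid. f_tx = M·y/J = 2.006 kip/in; f_ty = M·x/J = 1.003 kip/in.
Resultant f_max = √[f_tx² + (f_v + f_ty)²] = √[2.006² + (0.2925 + 1.003)²] = 2.388 kip/in.
Capacity per unit length: φr_n = 0.75 × 0.6 × 70 × (0.707 × 0.1875) = 4.176 kip/in.
2.388 ≤ 4.176 → adequate.

f_max ≈ 2.39 kip/in; adequate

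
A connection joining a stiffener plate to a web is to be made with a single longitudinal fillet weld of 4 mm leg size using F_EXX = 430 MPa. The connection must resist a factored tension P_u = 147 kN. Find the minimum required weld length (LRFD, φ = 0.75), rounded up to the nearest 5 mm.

L = 270 mm

Throat t_e = 0.707 × 4 = 2.828 mm.
φr_n = 0.75 × 0.6 × 430 × 2.828 × 10⁻³ = 0.5472 kN/mm.
L_req = P_u / φr_n = 147 / 0.5472 = 268.6 mm total.
Round up → use L = 270 mm.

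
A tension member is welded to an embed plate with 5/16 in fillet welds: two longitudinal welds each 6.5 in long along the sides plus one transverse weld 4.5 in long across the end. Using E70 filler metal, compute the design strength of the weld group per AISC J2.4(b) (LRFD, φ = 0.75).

φR_n ≈ 124 kips

E70XX → F_EXX = 70 ksi.
t_e = 0.707 × 0.3125 = 0.2209 in.
R_nwl = 0.6 × 70 × 0.2209 × 13 = 120.6 kips (longitudinal, 2 welds).
R_nwt = 0.6 × 70 × 0.2209 × 4.5 = 41.76 kips (transverse, base value).
(i) R_nwl + R_nwt = 162.4 kips; (ii) 0.85 R_nwl + 1.5 R_nwt = 165.2 kips.
R_n = max = 165.2 kips [governs: (ii)]; φR_n = 123.9 kips.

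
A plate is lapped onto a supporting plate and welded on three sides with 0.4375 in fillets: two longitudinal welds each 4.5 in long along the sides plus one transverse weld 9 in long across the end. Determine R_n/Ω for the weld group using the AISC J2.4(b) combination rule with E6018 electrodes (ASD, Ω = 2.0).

R_n/Ω ≈ 118 kip

E60XX → F_EXX = 60 ksi.
t_e = 0.707 × 0.4375 = 0.3093 in.
R_nwl = 0.6 × 60 × 0.3093 × 9 = 100.2 kip (longitudinal, 2 welds).
R_nwt = 0.6 × 60 × 0.3093 × 9 = 100.2 kip (transverse, base value).
(i) R_nwl + R_nwt = 200.4 kip; (ii) 0.85 R_nwl + 1.5 R_nwt = 235.5 kip.
R_n = max = 235.5 kip [governs: (ii)]; R_n/Ω = 117.8 kip.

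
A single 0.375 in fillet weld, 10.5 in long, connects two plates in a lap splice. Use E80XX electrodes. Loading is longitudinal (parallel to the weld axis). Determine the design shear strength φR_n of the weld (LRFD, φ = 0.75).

φR_n ≈ 100 kips

E80XX → F_EXX = 80 ksi.
Effective throat t_e = 0.707 × 0.375 = 0.2651 in.
Total length L = 10.5 in; A_we = 0.2651 × 10.5 = 2.784 in².
F_nw = 0.6 F_EXX = 0.6 × 80 = 48 ksi.
φR_n = 0.75 × 48 × 2.784 = 100.2 kips.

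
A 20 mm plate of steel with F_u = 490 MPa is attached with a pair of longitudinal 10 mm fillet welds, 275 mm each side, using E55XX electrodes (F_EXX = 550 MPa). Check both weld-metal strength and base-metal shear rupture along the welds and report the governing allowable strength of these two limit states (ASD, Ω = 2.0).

t_e = 0.707 × 10 = 7.07 mm; L = 550 mm.
Weld metal: R_n/Ω = (1/2.0) × 0.6 × 550 × 7.07 × 550 × 10⁻³ = 641.6 kN.
Base metal (shear rupture): R_n/Ω = (1/2.0) × 0.6 × 490 × 20 × 550 × 10⁻³ = 1617 kN.
Governing: weld metal.

R_n/Ω ≈ 642 kN (weld metal governs)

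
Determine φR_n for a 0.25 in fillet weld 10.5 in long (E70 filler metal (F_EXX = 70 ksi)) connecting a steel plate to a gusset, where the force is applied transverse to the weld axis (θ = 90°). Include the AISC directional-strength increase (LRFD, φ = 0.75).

t_e = 0.707 × 0.25 = 0.1767 in; A_we = 0.1767 × 10.5 = 1.856 in².
Directional factor: 1.0 + 0.5 sin^1.5(90°) = 1.5.
F_nw = 0.6 × 70 × 1.5 = 63 ksi.
φR_n = 0.75 × 63 × 1.856 = 87.69 kips.

φR_n ≈ 87.7 kips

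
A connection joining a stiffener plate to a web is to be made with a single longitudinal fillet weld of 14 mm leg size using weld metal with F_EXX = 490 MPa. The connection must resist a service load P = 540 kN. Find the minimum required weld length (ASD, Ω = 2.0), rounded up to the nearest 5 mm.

L = 375 mm

Throat t_e = 0.707 × 14 = 9.898 mm.
r_n/Ω = (0.6 × 490 × 9.898) / 2.0 = 1455 N/mm = 1.455 kN/mm.
L_req = P / (r_n/Ω) = 540 / 1.455 = 371.1 mm total.
Round up → use L = 375 mm.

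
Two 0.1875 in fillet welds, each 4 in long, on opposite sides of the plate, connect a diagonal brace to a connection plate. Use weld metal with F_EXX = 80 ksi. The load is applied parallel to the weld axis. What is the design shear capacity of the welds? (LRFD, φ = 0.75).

Effective throat t_e = 0.707 × 0.1875 = 0.1326 in.
Total length L = 8 in; A_we = 0.1326 × 8 = 1.06 in².
F_nw = 0.6 F_EXX = 0.6 × 80 = 48 ksi.
φR_n = 0.75 × 48 × 1.06 = 38.18 kip.

φR_n ≈ 38.2 kip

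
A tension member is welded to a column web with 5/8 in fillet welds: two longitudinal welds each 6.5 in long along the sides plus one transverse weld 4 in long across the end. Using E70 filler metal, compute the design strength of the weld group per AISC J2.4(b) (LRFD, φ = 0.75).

E70XX → F_EXX = 70 ksi.
t_e = 0.707 × 0.625 = 0.4419 in.
R_nwl = 0.6 × 70 × 0.4419 × 13 = 241.3 kip (longitudinal, 2 welds).
R_nwt = 0.6 × 70 × 0.4419 × 4 = 74.23 kip (transverse, base value).
(i) R_nwl + R_nwt = 315.5 kip; (ii) 0.85 R_nwl + 1.5 R_nwt = 316.4 kip.
R_n = max = 316.4 kip [governs: (ii)]; φR_n = 237.3 kip.

φR_n ≈ 237 kip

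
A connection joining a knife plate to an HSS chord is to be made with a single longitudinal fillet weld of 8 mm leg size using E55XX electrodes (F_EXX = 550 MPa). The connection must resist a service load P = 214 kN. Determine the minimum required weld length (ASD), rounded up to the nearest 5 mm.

L = 230 mm

Throat t_e = 0.707 × 8 = 5.656 mm.
r_n/Ω = (0.6 × 550 × 5.656) / 2.0 = 933.2 N/mm = 0.9332 kN/mm.
L_req = P / (r_n/Ω) = 214 / 0.9332 = 229.3 mm total.
Round up → use L = 230 mm.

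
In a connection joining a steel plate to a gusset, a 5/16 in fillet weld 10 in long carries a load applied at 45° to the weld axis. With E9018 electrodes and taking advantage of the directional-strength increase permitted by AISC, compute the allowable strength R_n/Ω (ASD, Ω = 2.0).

E90XX → F_EXX = 90 ksi.
t_e = 0.707 × 0.3125 = 0.2209 in; A_we = 0.2209 × 10 = 2.209 in².
Directional factor: 1.0 + 0.5 sin^1.5(45°) = 1.297.
F_nw = 0.6 × 90 × 1.297 = 70.05 ksi.
R_n/Ω = (70.05 × 2.209) / 2.0 = 77.39 kips.

R_n/Ω ≈ 77.4 kips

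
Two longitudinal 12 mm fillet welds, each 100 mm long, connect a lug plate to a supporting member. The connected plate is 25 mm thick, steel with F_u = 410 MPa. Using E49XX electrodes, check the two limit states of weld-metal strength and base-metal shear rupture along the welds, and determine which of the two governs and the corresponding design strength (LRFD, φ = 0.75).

φR_n ≈ 374 kN (weld metal governs)

E49XX → F_EXX = 490 MPa.
t_e = 0.707 × 12 = 8.484 mm; L = 200 mm.
Weld metal: φR_n = 0.75 × 0.6 × 490 × 8.484 × 200 × 10⁻³ = 374.1 kN.
Base metal (shear rupture): φR_n = 0.75 × 0.6 × 410 × 25 × 200 × 10⁻³ = 922.5 kN.
Governing: weld metal.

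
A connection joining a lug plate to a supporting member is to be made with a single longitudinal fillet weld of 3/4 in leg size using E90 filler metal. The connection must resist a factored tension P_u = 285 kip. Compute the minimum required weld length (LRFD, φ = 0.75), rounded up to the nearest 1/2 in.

L = 13.5 in

E90XX → F_EXX = 90 ksi.
Throat t_e = 0.707 × 0.75 = 0.5302 in.
φr_n = 0.75 × 0.6 × 90 × 0.5302 = 21.48 kip/in.
L_req = P_u / φr_n = 285 / 21.48 = 13.27 in total.
Round up → use L = 13.5 in.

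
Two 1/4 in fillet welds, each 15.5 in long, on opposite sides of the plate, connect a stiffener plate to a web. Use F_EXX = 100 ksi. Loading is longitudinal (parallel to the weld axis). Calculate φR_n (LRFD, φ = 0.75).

Effective throat t_e = 0.707 × 0.25 = 0.1767 in.
Total length L = 31 in; A_we = 0.1767 × 31 = 5.479 in².
F_nw = 0.6 F_EXX = 0.6 × 100 = 60 ksi.
φR_n = 0.75 × 60 × 5.479 = 246.6 kip.

φR_n ≈ 247 kip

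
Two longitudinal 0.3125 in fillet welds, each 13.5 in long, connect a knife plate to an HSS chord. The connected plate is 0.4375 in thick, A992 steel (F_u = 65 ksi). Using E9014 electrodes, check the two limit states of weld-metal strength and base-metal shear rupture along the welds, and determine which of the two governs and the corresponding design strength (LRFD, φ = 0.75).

φR_n ≈ 242 kip (weld metal governs)

E90XX → F_EXX = 90 ksi.
t_e = 0.707 × 0.3125 = 0.2209 in; L = 27 in.
Weld metal: φR_n = 0.75 × 0.6 × 90 × 0.2209 × 27 = 241.6 kip.
Base metal (shear rupture): φR_n = 0.75 × 0.6 × 65 × 0.4375 × 27 = 345.5 kip.
Governing: weld metal.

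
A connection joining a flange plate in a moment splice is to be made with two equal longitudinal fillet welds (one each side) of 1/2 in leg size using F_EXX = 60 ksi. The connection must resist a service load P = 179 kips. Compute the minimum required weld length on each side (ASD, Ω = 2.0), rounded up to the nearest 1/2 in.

Throat t_e = 0.707 × 0.5 = 0.3535 in.
r_n/Ω = (0.6 × 60 × 0.3535) / 2.0 = 6.363 kip/in.
L_req = P / (r_n/Ω) = 179 / 6.363 = 28.13 in total.
Per side: 28.13 / 2 = 14.07 in.
Round up → use L = 14.5 in on each side.

L = 14.5 in on each side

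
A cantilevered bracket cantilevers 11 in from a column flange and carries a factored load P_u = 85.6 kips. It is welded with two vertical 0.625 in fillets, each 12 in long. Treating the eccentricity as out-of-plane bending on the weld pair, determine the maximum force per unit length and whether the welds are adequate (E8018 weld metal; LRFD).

E80XX → F_EXX = 80 ksi.
L_w = 2 × 12 = 24 in; section modulus (unit throat) S = 2 × L²/6 = 48 in².
Direct shear f_v = P/L_w = 85.6/24 = 3.567 kip/in.
Moment M = P × e = 85.6 × 11 = 941.6 kip·in; bending f_b = M/S = 19.62 kip/in.
f_max = √(f_v² + f_b²) = √(3.567² + 19.62²) = 19.94 kip/in.
φr_n = 0.75 × 0.6 × 80 × (0.707 × 0.625) = 15.91 kip/in → NOT adequate.

f_max ≈ 19.9 kip/in; NOT adequate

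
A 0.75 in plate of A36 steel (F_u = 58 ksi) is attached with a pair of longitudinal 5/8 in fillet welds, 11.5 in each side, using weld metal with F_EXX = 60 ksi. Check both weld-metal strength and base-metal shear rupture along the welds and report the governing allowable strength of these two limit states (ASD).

t_e = 0.707 × 0.625 = 0.4419 in; L = 23 in.
Weld metal: R_n/Ω = (1/2.0) × 0.6 × 60 × 0.4419 × 23 = 182.9 kips.
Base metal (shear rupture): R_n/Ω = (1/2.0) × 0.6 × 58 × 0.75 × 23 = 300.1 kips.
Governing: weld metal.

R_n/Ω ≈ 183 kips (weld metal governs)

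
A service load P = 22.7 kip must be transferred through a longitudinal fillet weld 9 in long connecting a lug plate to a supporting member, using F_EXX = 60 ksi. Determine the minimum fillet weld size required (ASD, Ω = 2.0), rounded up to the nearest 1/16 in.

w = 1/4 in

Total weld length L = 9 in.
Required throat t_e = P × Ω / (0.6 F_EXX × L) = 22.7 × 2.0 / (0.6 × 60 × 9) = 0.1401 in.
Required leg w = t_e / 0.707 = 0.1982 in → use 1/4 in.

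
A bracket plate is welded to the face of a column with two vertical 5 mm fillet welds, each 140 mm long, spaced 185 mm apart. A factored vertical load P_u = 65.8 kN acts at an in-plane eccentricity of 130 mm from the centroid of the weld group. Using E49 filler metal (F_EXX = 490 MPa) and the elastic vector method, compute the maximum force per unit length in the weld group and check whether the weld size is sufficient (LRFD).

f_max ≈ 554 N/mm; adequate

Total weld length L_w = 280 mm. Treat welds as unit-width lines.
Polar moment about centroid: J = 2[d³/12 + d(b/2)²] = 2[140³/12 + 140×92.5²] = 2853000 mm³.
Direct shear f_v = P/L_w = 65.8×10³ / 280 = 235 N/mm (vertical).
Torsion M = P·e = 65.8×10³ × 130 = 8554000 N·mm.
Critical point at (x, y) = (92.5, 70) from centroid. f_tx = M·y/J = 209.9 N/mm; f_ty = M·x/J = 277.3 N/mm.
Resultant f_max = √[f_tx² + (f_v + f_ty)²] = √[209.9² + (235 + 277.3)²] = 553.6 N/mm.
Capacity per unit length: φr_n = 0.75 × 0.6 × 490 × (0.707 × 5) = 779.5 N/mm.
553.6 ≤ 779.5 → adequate.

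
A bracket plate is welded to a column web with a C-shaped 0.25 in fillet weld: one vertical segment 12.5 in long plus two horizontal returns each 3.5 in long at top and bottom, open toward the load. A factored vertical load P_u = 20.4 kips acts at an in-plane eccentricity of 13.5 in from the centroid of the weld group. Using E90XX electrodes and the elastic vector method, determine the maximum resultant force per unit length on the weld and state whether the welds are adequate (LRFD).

f_max ≈ 4.68 kip/in; adequate

E90XX → F_EXX = 90 ksi.
Total weld length L_w = 19.5 in. Treat welds as unit-width lines.
Centroid: x̄ = 2×3.5×1.75 / 19.5 = 0.6282 in from the vertical weld.
Polar moment about centroid: J = I_x + I_y = [12.5³/12 + 2×3.5×6.25²] + [12.5×0.6282² + 2(3.5³/12 + 3.5×1.122²)] = 457.1 in³.
Direct shear f_v = P/L_w = 20.4 / 19.5 = 1.046 kip/in (vertical).
Torsion M = P·e = 20.4 × 13.5 = 275.4 kip·in.
Critical point at (x, y) = (2.872, 6.25) from centroid. f_tx = M·y/J = 3.766 kip/in; f_ty = M·x/J = 1.73 kip/in.
Resultant f_max = √[f_tx² + (f_v + f_ty)²] = √[3.766² + (1.046 + 1.73)²] = 4.679 kip/in.
Capacity per unit length: φr_n = 0.75 × 0.6 × 90 × (0.707 × 0.25) = 7.158 kip/in.
4.679 ≤ 7.158 → adequate.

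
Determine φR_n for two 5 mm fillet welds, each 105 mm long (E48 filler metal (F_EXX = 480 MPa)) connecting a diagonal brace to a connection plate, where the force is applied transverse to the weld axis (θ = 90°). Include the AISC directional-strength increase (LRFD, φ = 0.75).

t_e = 0.707 × 5 = 3.535 mm; A_we = 3.535 × 210 = 742.3 mm².
Directional factor: 1.0 + 0.5 sin^1.5(90°) = 1.5.
F_nw = 0.6 × 480 × 1.5 = 432 MPa.
φR_n = 0.75 × 432 × 742.3 × 10⁻³ = 240.5 kN.

φR_n ≈ 241 kN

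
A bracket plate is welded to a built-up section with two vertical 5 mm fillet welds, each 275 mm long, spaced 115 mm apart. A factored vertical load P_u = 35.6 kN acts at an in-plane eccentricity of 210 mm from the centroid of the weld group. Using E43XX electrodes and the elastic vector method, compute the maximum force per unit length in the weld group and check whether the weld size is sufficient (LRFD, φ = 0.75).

E43XX → F_EXX = 430 MPa.
Total weld length L_w = 550 mm. Treat welds as unit-width lines.
Polar moment about centroid: J = 2[d³/12 + d(b/2)²] = 2[275³/12 + 275×57.5²] = 5285000 mm³.
Direct shear f_v = P/L_w = 35.6×10³ / 550 = 64.73 N/mm (vertical).
Torsion M = P·e = 35.6×10³ × 210 = 7476000 N·mm.
Critical point at (x, y) = (57.5, 137.5) from centroid. f_tx = M·y/J = 194.5 N/mm; f_ty = M·x/J = 81.34 N/mm.
Resultant f_max = √[f_tx² + (f_v + f_ty)²] = √[194.5² + (64.73 + 81.34)²] = 243.3 N/mm.
Capacity per unit length: φr_n = 0.75 × 0.6 × 430 × (0.707 × 5) = 684 N/mm.
243.3 ≤ 684 → adequate.

f_max ≈ 243 N/mm; adequate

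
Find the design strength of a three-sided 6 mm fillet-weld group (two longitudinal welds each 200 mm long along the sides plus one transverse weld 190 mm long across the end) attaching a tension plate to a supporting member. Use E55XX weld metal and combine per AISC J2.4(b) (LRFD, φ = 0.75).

φR_n ≈ 656 kN

E55XX → F_EXX = 550 MPa.
t_e = 0.707 × 6 = 4.242 mm.
R_nwl = 0.6 × 550 × 4.242 × 400 × 10⁻³ = 559.9 kN (longitudinal, 2 welds).
R_nwt = 0.6 × 550 × 4.242 × 190 × 10⁻³ = 266 kN (transverse, base value).
(i) R_nwl + R_nwt = 825.9 kN; (ii) 0.85 R_nwl + 1.5 R_nwt = 874.9 kN.
R_n = max = 874.9 kN [governs: (ii)]; φR_n = 656.2 kN.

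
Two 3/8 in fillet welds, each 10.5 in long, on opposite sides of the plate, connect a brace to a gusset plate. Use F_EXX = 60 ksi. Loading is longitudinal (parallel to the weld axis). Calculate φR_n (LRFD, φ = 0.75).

Effective throat t_e = 0.707 × 0.375 = 0.2651 in.
Total length L = 21 in; A_we = 0.2651 × 21 = 5.568 in².
F_nw = 0.6 F_EXX = 0.6 × 60 = 36 ksi.
φR_n = 0.75 × 36 × 5.568 = 150.3 kips.

φR_n ≈ 150 kips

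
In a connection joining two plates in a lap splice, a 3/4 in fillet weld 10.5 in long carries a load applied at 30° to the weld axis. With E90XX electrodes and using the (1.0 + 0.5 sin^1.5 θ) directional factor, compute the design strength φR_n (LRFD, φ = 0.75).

φR_n ≈ 265 kip

E90XX → F_EXX = 90 ksi.
t_e = 0.707 × 0.75 = 0.5302 in; A_we = 0.5302 × 10.5 = 5.568 in².
Directional factor: 1.0 + 0.5 sin^1.5(30°) = 1.177.
F_nw = 0.6 × 90 × 1.177 = 63.55 ksi.
φR_n = 0.75 × 63.55 × 5.568 = 265.3 kip.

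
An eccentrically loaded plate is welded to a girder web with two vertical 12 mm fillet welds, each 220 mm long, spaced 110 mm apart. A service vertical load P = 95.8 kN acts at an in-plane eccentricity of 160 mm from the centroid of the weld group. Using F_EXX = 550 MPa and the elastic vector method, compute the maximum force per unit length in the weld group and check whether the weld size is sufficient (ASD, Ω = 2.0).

f_max ≈ 731 N/mm; adequate

Total weld length L_w = 440 mm. Treat welds as unit-width lines.
Polar moment about centroid: J = 2[d³/12 + d(b/2)²] = 2[220³/12 + 220×55²] = 3106000 mm³.
Direct shear f_v = P/L_w = 95.8×10³ / 440 = 217.7 N/mm (vertical).
Torsion M = P·e = 95.8×10³ × 160 = 15328000 N·mm.
Critical point at (x, y) = (55, 110) from centroid. f_tx = M·y/J = 542.9 N/mm; f_ty = M·x/J = 271.5 N/mm.
Resultant f_max = √[f_tx² + (f_v + f_ty)²] = √[542.9² + (217.7 + 271.5)²] = 730.8 N/mm.
Capacity per unit length: r_n/Ω = (1/2.0) × 0.6 × 550 × (0.707 × 12) = 1400 N/mm.
730.8 ≤ 1400 → adequate.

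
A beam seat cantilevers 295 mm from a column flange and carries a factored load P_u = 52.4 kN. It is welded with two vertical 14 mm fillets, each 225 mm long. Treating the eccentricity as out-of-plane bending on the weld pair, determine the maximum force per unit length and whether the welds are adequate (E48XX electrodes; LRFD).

f_max ≈ 923 N/mm; adequate

E48XX → F_EXX = 480 MPa.
L_w = 2 × 225 = 450 mm; section modulus (unit throat) S = 2 × L²/6 = 16880 mm².
Direct shear f_v = P/L_w = 52.4×10³/450 = 116.4 N/mm.
Moment M = P × e = 52.4×10³ × 295 = 15458000 N·mm; bending f_b = M/S = 916 N/mm.
f_max = √(f_v² + f_b²) = √(116.4² + 916²) = 923.4 N/mm.
φr_n = 0.75 × 0.6 × 480 × (0.707 × 14) = 2138 N/mm → adequate.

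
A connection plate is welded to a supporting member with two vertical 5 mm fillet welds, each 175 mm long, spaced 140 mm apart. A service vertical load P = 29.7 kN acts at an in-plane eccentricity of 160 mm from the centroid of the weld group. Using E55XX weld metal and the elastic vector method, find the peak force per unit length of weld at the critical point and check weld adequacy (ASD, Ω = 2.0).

E55XX → F_EXX = 550 MPa.
Total weld length L_w = 350 mm. Treat welds as unit-width lines.
Polar moment about centroid: J = 2[d³/12 + d(b/2)²] = 2[175³/12 + 175×70²] = 2608000 mm³.
Direct shear f_v = P/L_w = 29.7×10³ / 350 = 84.86 N/mm (vertical).
Torsion M = P·e = 29.7×10³ × 160 = 4752000 N·mm.
Critical point at (x, y) = (70, 87.5) from centroid. f_tx = M·y/J = 159.4 N/mm; f_ty = M·x/J = 127.5 N/mm.
Resultant f_max = √[f_tx² + (f_v + f_ty)²] = √[159.4² + (84.86 + 127.5)²] = 265.6 N/mm.
Capacity per unit length: r_n/Ω = (1/2.0) × 0.6 × 550 × (0.707 × 5) = 583.3 N/mm.
265.6 ≤ 583.3 → adequate.

f_max ≈ 266 N/mm; adequate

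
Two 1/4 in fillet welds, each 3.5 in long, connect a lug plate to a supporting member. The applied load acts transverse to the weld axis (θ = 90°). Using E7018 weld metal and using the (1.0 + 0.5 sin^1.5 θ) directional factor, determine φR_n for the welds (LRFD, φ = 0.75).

φR_n ≈ 58.5 kips

E70XX → F_EXX = 70 ksi.
t_e = 0.707 × 0.25 = 0.1767 in; A_we = 0.1767 × 7 = 1.237 in².
Directional factor: 1.0 + 0.5 sin^1.5(90°) = 1.5.
F_nw = 0.6 × 70 × 1.5 = 63 ksi.
φR_n = 0.75 × 63 × 1.237 = 58.46 kips.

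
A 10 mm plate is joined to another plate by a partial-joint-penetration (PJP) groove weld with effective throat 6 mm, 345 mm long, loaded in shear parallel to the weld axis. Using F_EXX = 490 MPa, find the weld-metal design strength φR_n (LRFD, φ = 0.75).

Effective throat (given) t_e = 6 mm.
A_we = 6 × 345 = 2070 mm².
F_nw = 0.6 F_EXX = 294 MPa.
φR_n = 0.75 × 294 × 2070 × 10⁻³ = 456.4 kN.

φR_n ≈ 456 kN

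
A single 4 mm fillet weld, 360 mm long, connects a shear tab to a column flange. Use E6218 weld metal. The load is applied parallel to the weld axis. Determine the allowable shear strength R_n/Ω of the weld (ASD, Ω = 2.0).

R_n/Ω ≈ 189 kN

E62XX → F_EXX = 620 MPa.
Effective throat t_e = 0.707 × 4 = 2.828 mm.
Total length L = 360 mm; A_we = 2.828 × 360 = 1018 mm².
F_nw = 0.6 F_EXX = 0.6 × 620 = 372 MPa.
R_n = 372 × 1018 × 10⁻³ = 378.7 kN; R_n/Ω = 378.7/2.0 = 189.4 kN.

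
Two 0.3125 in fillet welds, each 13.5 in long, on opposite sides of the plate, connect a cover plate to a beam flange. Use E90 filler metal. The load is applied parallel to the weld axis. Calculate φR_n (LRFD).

E90XX → F_EXX = 90 ksi.
Effective throat t_e = 0.707 × 0.3125 = 0.2209 in.
Total length L = 27 in; A_we = 0.2209 × 27 = 5.965 in².
F_nw = 0.6 F_EXX = 0.6 × 90 = 54 ksi.
φR_n = 0.75 × 54 × 5.965 = 241.6 kip.

φR_n ≈ 242 kip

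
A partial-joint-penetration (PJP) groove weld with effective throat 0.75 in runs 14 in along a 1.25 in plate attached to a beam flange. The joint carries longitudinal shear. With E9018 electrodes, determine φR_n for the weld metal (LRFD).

φR_n ≈ 425 kip

E90XX → F_EXX = 90 ksi.
Effective throat (given) t_e = 0.75 in.
A_we = 0.75 × 14 = 10.5 in².
F_nw = 0.6 F_EXX = 54 ksi.
φR_n = 0.75 × 54 × 10.5 = 425.2 kip.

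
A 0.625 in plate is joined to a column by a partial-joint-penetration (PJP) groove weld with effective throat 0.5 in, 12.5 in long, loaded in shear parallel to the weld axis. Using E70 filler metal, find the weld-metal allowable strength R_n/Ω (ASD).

R_n/Ω ≈ 131 kips

E70XX → F_EXX = 70 ksi.
Effective throat (given) t_e = 0.5 in.
A_we = 0.5 × 12.5 = 6.25 in².
F_nw = 0.6 F_EXX = 42 ksi.
R_n/Ω = (42 × 6.25) / 2.0 = 131.2 kips.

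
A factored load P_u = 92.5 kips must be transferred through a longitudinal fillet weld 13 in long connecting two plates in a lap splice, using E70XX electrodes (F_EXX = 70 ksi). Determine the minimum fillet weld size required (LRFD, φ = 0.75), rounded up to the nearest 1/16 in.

w = 3/8 in

Total weld length L = 13 in.
Required throat t_e = P_u / (φ × 0.6 F_EXX × L) = 92.5 / (0.75 × 0.6 × 70 × 13) = 0.2259 in.
Required leg w = t_e / 0.707 = 0.3195 in → use 3/8 in.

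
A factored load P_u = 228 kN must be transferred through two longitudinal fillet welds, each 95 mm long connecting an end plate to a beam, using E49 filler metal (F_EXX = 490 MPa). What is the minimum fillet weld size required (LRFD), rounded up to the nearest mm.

Total weld length L = 190 mm.
Required throat t_e = P_u / (φ × 0.6 F_EXX × L) = 228 / (0.75 × 0.6 × 490 × 190 × 10⁻³) = 5.442 mm.
Required leg w = t_e / 0.707 = 7.698 mm → use 8 mm.

w = 8 mm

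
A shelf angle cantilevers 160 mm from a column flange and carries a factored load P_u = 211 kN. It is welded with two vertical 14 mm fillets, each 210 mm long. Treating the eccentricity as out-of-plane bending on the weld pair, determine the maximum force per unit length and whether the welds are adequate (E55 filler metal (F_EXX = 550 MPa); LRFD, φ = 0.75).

L_w = 2 × 210 = 420 mm; section modulus (unit throat) S = 2 × L²/6 = 14700 mm².
Direct shear f_v = P/L_w = 211×10³/420 = 502.4 N/mm.
Moment M = P × e = 211×10³ × 160 = 33760000 N·mm; bending f_b = M/S = 2297 N/mm.
f_max = √(f_v² + f_b²) = √(502.4² + 2297²) = 2351 N/mm.
φr_n = 0.75 × 0.6 × 550 × (0.707 × 14) = 2450 N/mm → adequate.

f_max ≈ 2350 N/mm; adequate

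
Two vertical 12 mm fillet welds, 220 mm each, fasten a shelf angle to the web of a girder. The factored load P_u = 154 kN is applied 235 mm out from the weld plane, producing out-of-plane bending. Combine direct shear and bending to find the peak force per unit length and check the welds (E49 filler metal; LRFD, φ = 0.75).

f_max ≈ 2270 N/mm; NOT adequate

E49XX → F_EXX = 490 MPa.
L_w = 2 × 220 = 440 mm; section modulus (unit throat) S = 2 × L²/6 = 16130 mm².
Direct shear f_v = P/L_w = 154×10³/440 = 350 N/mm.
Moment M = P × e = 154×10³ × 235 = 36190000 N·mm; bending f_b = M/S = 2243 N/mm.
f_max = √(f_v² + f_b²) = √(350² + 2243²) = 2270 N/mm.
φr_n = 0.75 × 0.6 × 490 × (0.707 × 12) = 1871 N/mm → NOT adequate.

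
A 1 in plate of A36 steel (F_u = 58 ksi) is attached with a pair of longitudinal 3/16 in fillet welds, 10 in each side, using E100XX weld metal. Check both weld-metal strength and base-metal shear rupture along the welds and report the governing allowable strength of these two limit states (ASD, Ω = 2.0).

E100XX → F_EXX = 100 ksi.
t_e = 0.707 × 0.1875 = 0.1326 in; L = 20 in.
Weld metal: R_n/Ω = (1/2.0) × 0.6 × 100 × 0.1326 × 20 = 79.54 kip.
Base metal (shear rupture): R_n/Ω = (1/2.0) × 0.6 × 58 × 1 × 20 = 348 kip.
Governing: weld metal.

R_n/Ω ≈ 79.5 kip (weld metal governs)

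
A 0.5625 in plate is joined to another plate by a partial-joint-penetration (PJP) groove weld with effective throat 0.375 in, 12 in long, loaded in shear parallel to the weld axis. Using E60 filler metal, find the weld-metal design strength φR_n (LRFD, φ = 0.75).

φR_n ≈ 122 kip

E60XX → F_EXX = 60 ksi.
Effective throat (given) t_e = 0.375 in.
A_we = 0.375 × 12 = 4.5 in².
F_nw = 0.6 F_EXX = 36 ksi.
φR_n = 0.75 × 36 × 4.5 = 121.5 kip.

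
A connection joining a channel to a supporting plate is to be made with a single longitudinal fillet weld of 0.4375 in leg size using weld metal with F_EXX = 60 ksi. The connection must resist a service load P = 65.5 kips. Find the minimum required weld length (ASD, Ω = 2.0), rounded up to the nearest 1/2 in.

L = 12 in

Throat t_e = 0.707 × 0.4375 = 0.3093 in.
r_n/Ω = (0.6 × 60 × 0.3093) / 2.0 = 5.568 kip/in.
L_req = P / (r_n/Ω) = 65.5 / 5.568 = 11.76 in total.
Round up → use L = 12 in.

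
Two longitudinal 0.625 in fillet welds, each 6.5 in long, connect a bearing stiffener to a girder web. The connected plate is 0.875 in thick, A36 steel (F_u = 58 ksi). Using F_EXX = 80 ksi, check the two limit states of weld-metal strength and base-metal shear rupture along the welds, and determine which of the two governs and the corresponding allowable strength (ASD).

R_n/Ω ≈ 138 kip (weld metal governs)

t_e = 0.707 × 0.625 = 0.4419 in; L = 13 in.
Weld metal: R_n/Ω = (1/2.0) × 0.6 × 80 × 0.4419 × 13 = 137.9 kip.
Base metal (shear rupture): R_n/Ω = (1/2.0) × 0.6 × 58 × 0.875 × 13 = 197.9 kip.
Governing: weld metal.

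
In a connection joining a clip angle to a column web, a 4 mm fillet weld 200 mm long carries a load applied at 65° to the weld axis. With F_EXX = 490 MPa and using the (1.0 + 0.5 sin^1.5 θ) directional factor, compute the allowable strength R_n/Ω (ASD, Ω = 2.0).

t_e = 0.707 × 4 = 2.828 mm; A_we = 2.828 × 200 = 565.6 mm².
Directional factor: 1.0 + 0.5 sin^1.5(65°) = 1.431.
F_nw = 0.6 × 490 × 1.431 = 420.8 MPa.
R_n/Ω = (420.8 × 565.6) / 2.0 × 10⁻³ = 119 kN.

R_n/Ω ≈ 119 kN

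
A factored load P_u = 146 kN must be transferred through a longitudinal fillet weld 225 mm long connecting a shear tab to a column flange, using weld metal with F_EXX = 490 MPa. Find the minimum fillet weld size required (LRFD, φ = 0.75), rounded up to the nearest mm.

w = 5 mm

Total weld length L = 225 mm.
Required throat t_e = P_u / (φ × 0.6 F_EXX × L) = 146 / (0.75 × 0.6 × 490 × 225 × 10⁻³) = 2.943 mm.
Required leg w = t_e / 0.707 = 4.162 mm → use 5 mm.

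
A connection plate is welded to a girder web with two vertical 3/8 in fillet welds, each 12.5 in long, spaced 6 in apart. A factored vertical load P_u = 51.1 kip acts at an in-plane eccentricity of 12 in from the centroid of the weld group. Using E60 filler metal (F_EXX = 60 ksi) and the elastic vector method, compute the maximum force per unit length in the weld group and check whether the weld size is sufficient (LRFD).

f_max ≈ 8.8 kip/in; NOT adequate

Total weld length L_w = 25 in. Treat welds as unit-width lines.
Polar moment about centroid: J = 2[d³/12 + d(b/2)²] = 2[12.5³/12 + 12.5×3²] = 550.5 in³.
Direct shear f_v = P/L_w = 51.1 / 25 = 2.044 kip/in (vertical).
Torsion M = P·e = 51.1 × 12 = 613.2 kip·in.
Critical point at (x, y) = (3, 6.25) from centroid. f_tx = M·y/J = 6.962 kip/in; f_ty = M·x/J = 3.342 kip/in.
Resultant f_max = √[f_tx² + (f_v + f_ty)²] = √[6.962² + (2.044 + 3.342)²] = 8.802 kip/in.
Capacity per unit length: φr_n = 0.75 × 0.6 × 60 × (0.707 × 0.375) = 7.158 kip/in.
8.802 > 7.158 → NOT adequate.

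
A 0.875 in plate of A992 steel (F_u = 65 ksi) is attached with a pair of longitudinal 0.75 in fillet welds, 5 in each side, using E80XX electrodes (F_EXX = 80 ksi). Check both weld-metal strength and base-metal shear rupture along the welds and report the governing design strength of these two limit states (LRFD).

t_e = 0.707 × 0.75 = 0.5302 in; L = 10 in.
Weld metal: φR_n = 0.75 × 0.6 × 80 × 0.5302 × 10 = 190.9 kip.
Base metal (shear rupture): φR_n = 0.75 × 0.6 × 65 × 0.875 × 10 = 255.9 kip.
Governing: weld metal.

φR_n ≈ 191 kip (weld metal governs)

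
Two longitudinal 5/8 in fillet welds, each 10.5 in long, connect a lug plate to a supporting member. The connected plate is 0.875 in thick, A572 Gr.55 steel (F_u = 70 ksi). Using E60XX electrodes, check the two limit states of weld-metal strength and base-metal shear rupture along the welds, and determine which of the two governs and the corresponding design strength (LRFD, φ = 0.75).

E60XX → F_EXX = 60 ksi.
t_e = 0.707 × 0.625 = 0.4419 in; L = 21 in.
Weld metal: φR_n = 0.75 × 0.6 × 60 × 0.4419 × 21 = 250.5 kips.
Base metal (shear rupture): φR_n = 0.75 × 0.6 × 70 × 0.875 × 21 = 578.8 kips.
Governing: weld metal.

φR_n ≈ 251 kips (weld metal governs)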